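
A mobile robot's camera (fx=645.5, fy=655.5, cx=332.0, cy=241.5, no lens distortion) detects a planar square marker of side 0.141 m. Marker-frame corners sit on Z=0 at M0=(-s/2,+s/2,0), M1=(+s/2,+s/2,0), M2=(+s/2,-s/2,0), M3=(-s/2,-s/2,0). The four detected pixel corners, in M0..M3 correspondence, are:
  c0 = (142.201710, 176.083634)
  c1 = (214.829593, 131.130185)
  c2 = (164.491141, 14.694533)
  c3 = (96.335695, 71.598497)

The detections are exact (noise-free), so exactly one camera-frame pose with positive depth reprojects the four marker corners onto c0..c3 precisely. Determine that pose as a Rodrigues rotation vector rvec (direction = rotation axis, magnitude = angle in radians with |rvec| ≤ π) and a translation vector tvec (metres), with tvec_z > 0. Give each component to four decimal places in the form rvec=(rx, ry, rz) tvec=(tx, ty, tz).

rvec=(0.1673, 0.5969, -0.3829) tvec=(-0.2158, -0.1678, 0.7770)

Intrinsics K: fx=645.5, fy=655.5, cx=332.0, cy=241.5
Marker side s = 0.141 m; corners in marker frame (Z=0):
  M0 = (-0.0705, +0.0705, 0)
  M1 = (+0.0705, +0.0705, 0)
  M2 = (+0.0705, -0.0705, 0)
  M3 = (-0.0705, -0.0705, 0)
Detected image corners:
  c0 = (142.201710, 176.083634) px
  c1 = (214.829593, 131.130185) px
  c2 = (164.491141, 14.694533) px
  c3 = (96.335695, 71.598497) px
Planar DLT: solve 8×8 A·h = b for H (H[2,2]=1):
  H  [+384.76701 +348.98021 +152.71983]
  H  [-433.97018 +786.70647 +99.92605]
  H  [-0.74145 +0.05606 +1.00000]
B = K⁻¹H; ‖b₁‖=1.286985, ‖b₂‖=1.286985; λ = 2/(‖b₁‖+‖b₂‖) = 0.777010, sign → tz>0 ⇒ λ=+0.777010
r₁ = λ·B[:,0] = (+0.75947,-0.30216,-0.57611); r₂ = λ·B[:,1] = (+0.39768,+0.91649,+0.04356)
r₃ = r₁×r₂ = (+0.51484,-0.26219,+0.81621); SVD([r₁ r₂ r₃]) → R = UVᵀ:
  R  [+0.75947 +0.39768 +0.51484]
  R  [-0.30216 +0.91649 -0.26219]
  R  [-0.57611 +0.04356 +0.81621]
t = (-0.21581, -0.16782, +0.77701) m
tr R = 2.492169; θ = arccos((tr R − 1)/2) = 0.728634 rad = 41.748°
axis k = ((R−Rᵀ)₃₂, (R−Rᵀ)₁₃, (R−Rᵀ)₂₁) / (2 sinθ) = (+0.229587, +0.819216, -0.525523)
rvec = θ·k = (+0.167285, +0.596909, -0.382914)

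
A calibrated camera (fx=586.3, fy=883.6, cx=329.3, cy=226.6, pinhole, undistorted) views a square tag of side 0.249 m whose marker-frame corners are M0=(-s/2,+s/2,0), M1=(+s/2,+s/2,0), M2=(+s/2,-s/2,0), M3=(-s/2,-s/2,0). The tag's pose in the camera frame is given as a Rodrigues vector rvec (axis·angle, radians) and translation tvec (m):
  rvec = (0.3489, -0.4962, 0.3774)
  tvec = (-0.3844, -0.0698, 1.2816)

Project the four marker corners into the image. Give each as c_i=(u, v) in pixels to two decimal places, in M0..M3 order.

Intrinsics K: fx=586.3, fy=883.6, cx=329.3, cy=226.6
Marker side s = 0.249 m; corners in marker frame (Z=0):
  M0 = (-0.1245, +0.1245, 0)
  M1 = (+0.1245, +0.1245, 0)
  M2 = (+0.1245, -0.1245, 0)
  M3 = (-0.1245, -0.1245, 0)
rvec = (0.3489, -0.4962, 0.3774), |rvec| = θ = 0.71441 rad = 40.932°
Rodrigues: sinθ=0.65517, 1−cosθ=0.24452; R = I + sinθ·[k]× + (1−cosθ)·[k]×²:
    [+0.81380 -0.42905 -0.39197]
    [+0.26316 +0.87344 -0.40969]
    [+0.51814 +0.23025 +0.82372]
t = (-0.3844, -0.0698, 1.2816) m
M0: Pc = R·M0+t = (-0.53914, +0.00618, +1.24576); u = 586.3·(-0.53914)/1.24576 + 329.3 = 75.5630, v = 883.6·(+0.00618)/1.24576 + 226.6 = 230.9831
M1: Pc = R·M1+t = (-0.33650, +0.07171, +1.37477); u = 586.3·(-0.33650)/1.37477 + 329.3 = 185.7937, v = 883.6·(+0.07171)/1.37477 + 226.6 = 272.6881
M2: Pc = R·M2+t = (-0.22966, -0.14578, +1.31744); u = 586.3·(-0.22966)/1.31744 + 329.3 = 227.0924, v = 883.6·(-0.14578)/1.31744 + 226.6 = 128.8266
M3: Pc = R·M3+t = (-0.43230, -0.21131, +1.18843); u = 586.3·(-0.43230)/1.18843 + 329.3 = 116.0274, v = 883.6·(-0.21131)/1.18843 + 226.6 = 69.4919

c0=(75.56, 230.98) c1=(185.79, 272.69) c2=(227.09, 128.83) c3=(116.03, 69.49)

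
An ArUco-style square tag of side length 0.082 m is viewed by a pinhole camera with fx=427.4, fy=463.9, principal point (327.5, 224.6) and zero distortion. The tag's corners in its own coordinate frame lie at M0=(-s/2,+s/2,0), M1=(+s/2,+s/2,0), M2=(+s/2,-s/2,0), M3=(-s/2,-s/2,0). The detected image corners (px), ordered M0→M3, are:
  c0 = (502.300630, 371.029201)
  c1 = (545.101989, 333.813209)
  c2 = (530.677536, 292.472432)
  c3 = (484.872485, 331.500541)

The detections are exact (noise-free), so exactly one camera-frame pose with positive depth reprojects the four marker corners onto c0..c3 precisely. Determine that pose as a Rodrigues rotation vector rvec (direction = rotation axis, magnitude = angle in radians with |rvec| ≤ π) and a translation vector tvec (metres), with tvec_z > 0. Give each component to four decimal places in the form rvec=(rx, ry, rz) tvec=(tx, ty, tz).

Intrinsics K: fx=427.4, fy=463.9, cx=327.5, cy=224.6
Marker side s = 0.082 m; corners in marker frame (Z=0):
  M0 = (-0.0410, +0.0410, 0)
  M1 = (+0.0410, +0.0410, 0)
  M2 = (+0.0410, -0.0410, 0)
  M3 = (-0.0410, -0.0410, 0)
Detected image corners:
  c0 = (502.300630, 371.029201) px
  c1 = (545.101989, 333.813209) px
  c2 = (530.677536, 292.472432) px
  c3 = (484.872485, 331.500541) px
Planar DLT: solve 8×8 A·h = b for H (H[2,2]=1):
  H  [+629.45296 +588.24913 +516.14572]
  H  [-406.74986 +747.07436 +332.70136]
  H  [+0.17401 +0.76426 +1.00000]
B = K⁻¹H; ‖b₁‖=1.657687, ‖b₂‖=1.657687; λ = 2/(‖b₁‖+‖b₂‖) = 0.603250, sign → tz>0 ⇒ λ=+0.603250
r₁ = λ·B[:,0] = (+0.80800,-0.57976,+0.10497); r₂ = λ·B[:,1] = (+0.47700,+0.74827,+0.46104)
r₃ = r₁×r₂ = (-0.34584,-0.32245,+0.88115); SVD([r₁ r₂ r₃]) → R = UVᵀ:
  R  [+0.80800 +0.47700 -0.34584]
  R  [-0.57976 +0.74827 -0.32245]
  R  [+0.10497 +0.46104 +0.88115]
t = (+0.26626, +0.14057, +0.60325) m
tr R = 2.437422; θ = arccos((tr R − 1)/2) = 0.768850 rad = 44.052°
axis k = ((R−Rᵀ)₃₂, (R−Rᵀ)₁₃, (R−Rᵀ)₂₁) / (2 sinθ) = (+0.563408, -0.324179, -0.759921)
rvec = θ·k = (+0.433176, -0.249245, -0.584265)

rvec=(0.4332, -0.2492, -0.5843) tvec=(0.2663, 0.1406, 0.6033)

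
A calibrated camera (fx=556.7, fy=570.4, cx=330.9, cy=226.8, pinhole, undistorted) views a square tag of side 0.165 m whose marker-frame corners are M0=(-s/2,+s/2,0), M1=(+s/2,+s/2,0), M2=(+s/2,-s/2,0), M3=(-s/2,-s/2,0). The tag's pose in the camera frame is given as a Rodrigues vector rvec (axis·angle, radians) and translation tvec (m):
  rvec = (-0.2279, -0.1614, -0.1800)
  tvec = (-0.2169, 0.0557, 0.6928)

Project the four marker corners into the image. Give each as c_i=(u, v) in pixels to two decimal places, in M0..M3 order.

Intrinsics K: fx=556.7, fy=570.4, cx=330.9, cy=226.8
Marker side s = 0.165 m; corners in marker frame (Z=0):
  M0 = (-0.0825, +0.0825, 0)
  M1 = (+0.0825, +0.0825, 0)
  M2 = (+0.0825, -0.0825, 0)
  M3 = (-0.0825, -0.0825, 0)
rvec = (-0.2279, -0.1614, -0.1800), |rvec| = θ = 0.33225 rad = 19.036°
Rodrigues: sinθ=0.32617, 1−cosθ=0.05469; R = I + sinθ·[k]× + (1−cosθ)·[k]×²:
    [+0.97104 +0.19493 -0.13812]
    [-0.15848 +0.95822 +0.23812]
    [+0.17877 -0.20934 +0.96136]
t = (-0.2169, 0.0557, 0.6928) m
M0: Pc = R·M0+t = (-0.28093, +0.14783, +0.66078); u = 556.7·(-0.28093)/0.66078 + 330.9 = 94.2205, v = 570.4·(+0.14783)/0.66078 + 226.8 = 354.4080
M1: Pc = R·M1+t = (-0.12071, +0.12168, +0.69028); u = 556.7·(-0.12071)/0.69028 + 330.9 = 233.5512, v = 570.4·(+0.12168)/0.69028 + 226.8 = 327.3466
M2: Pc = R·M2+t = (-0.15287, -0.03643, +0.72482); u = 556.7·(-0.15287)/0.72482 + 330.9 = 213.4871, v = 570.4·(-0.03643)/0.72482 + 226.8 = 198.1329
M3: Pc = R·M3+t = (-0.31309, -0.01028, +0.69532); u = 556.7·(-0.31309)/0.69532 + 330.9 = 80.2265, v = 570.4·(-0.01028)/0.69532 + 226.8 = 218.3685

c0=(94.22, 354.41) c1=(233.55, 327.35) c2=(213.49, 198.13) c3=(80.23, 218.37)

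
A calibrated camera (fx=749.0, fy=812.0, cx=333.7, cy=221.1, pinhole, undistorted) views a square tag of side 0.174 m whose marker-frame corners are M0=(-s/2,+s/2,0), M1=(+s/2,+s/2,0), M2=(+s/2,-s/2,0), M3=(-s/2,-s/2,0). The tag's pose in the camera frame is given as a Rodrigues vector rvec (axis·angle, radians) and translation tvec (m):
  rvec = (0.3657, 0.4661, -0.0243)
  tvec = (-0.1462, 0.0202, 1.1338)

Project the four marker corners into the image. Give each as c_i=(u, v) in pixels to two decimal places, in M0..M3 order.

c0=(199.84, 286.17) c1=(294.27, 298.16) c2=(279.17, 178.49) c3=(180.88, 173.97)

Intrinsics K: fx=749.0, fy=812.0, cx=333.7, cy=221.1
Marker side s = 0.174 m; corners in marker frame (Z=0):
  M0 = (-0.0870, +0.0870, 0)
  M1 = (+0.0870, +0.0870, 0)
  M2 = (+0.0870, -0.0870, 0)
  M3 = (-0.0870, -0.0870, 0)
rvec = (0.3657, 0.4661, -0.0243), |rvec| = θ = 0.59294 rad = 33.973°
Rodrigues: sinθ=0.55880, 1−cosθ=0.17070; R = I + sinθ·[k]× + (1−cosθ)·[k]×²:
    [+0.89423 +0.10566 +0.43495]
    [+0.05986 +0.93478 -0.35014]
    [-0.44358 +0.33915 +0.82959]
t = (-0.1462, 0.0202, 1.1338) m
M0: Pc = R·M0+t = (-0.21481, +0.09632, +1.20190); u = 749.0·(-0.21481)/1.20190 + 333.7 = 199.8369, v = 812.0·(+0.09632)/1.20190 + 221.1 = 286.1726
M1: Pc = R·M1+t = (-0.05921, +0.10673, +1.12471); u = 749.0·(-0.05921)/1.12471 + 333.7 = 294.2698, v = 812.0·(+0.10673)/1.12471 + 221.1 = 298.1575
M2: Pc = R·M2+t = (-0.07759, -0.05592, +1.06570); u = 749.0·(-0.07759)/1.06570 + 333.7 = 279.1652, v = 812.0·(-0.05592)/1.06570 + 221.1 = 178.4936
M3: Pc = R·M3+t = (-0.23319, -0.06633, +1.14289); u = 749.0·(-0.23319)/1.14289 + 333.7 = 180.8764, v = 812.0·(-0.06633)/1.14289 + 221.1 = 173.9712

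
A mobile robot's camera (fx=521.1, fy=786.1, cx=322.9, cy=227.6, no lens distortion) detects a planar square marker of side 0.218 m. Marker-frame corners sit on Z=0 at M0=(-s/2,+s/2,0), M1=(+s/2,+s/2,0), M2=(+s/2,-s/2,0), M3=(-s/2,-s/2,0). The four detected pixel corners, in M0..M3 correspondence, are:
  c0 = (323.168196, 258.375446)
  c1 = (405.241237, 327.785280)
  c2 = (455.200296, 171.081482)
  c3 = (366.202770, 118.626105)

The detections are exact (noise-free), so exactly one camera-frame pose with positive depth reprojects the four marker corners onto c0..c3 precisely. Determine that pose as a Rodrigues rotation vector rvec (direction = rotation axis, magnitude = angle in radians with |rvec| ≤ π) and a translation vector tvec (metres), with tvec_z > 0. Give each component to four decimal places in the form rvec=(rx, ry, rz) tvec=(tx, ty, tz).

rvec=(-0.0645, 0.6287, 0.4423) tvec=(0.1246, -0.0132, 1.0508)

Intrinsics K: fx=521.1, fy=786.1, cx=322.9, cy=227.6
Marker side s = 0.218 m; corners in marker frame (Z=0):
  M0 = (-0.1090, +0.1090, 0)
  M1 = (+0.1090, +0.1090, 0)
  M2 = (+0.1090, -0.1090, 0)
  M3 = (-0.1090, -0.1090, 0)
Detected image corners:
  c0 = (323.168196, 258.375446) px
  c1 = (405.241237, 327.785280) px
  c2 = (455.200296, 171.081482) px
  c3 = (366.202770, 118.626105) px
Planar DLT: solve 8×8 A·h = b for H (H[2,2]=1):
  H  [+177.73678 -185.05281 +384.69389]
  H  [+158.57938 +693.00719 +217.69729]
  H  [-0.55363 +0.07040 +1.00000]
B = K⁻¹H; ‖b₁‖=0.951634, ‖b₂‖=0.951634; λ = 2/(‖b₁‖+‖b₂‖) = 1.050825, sign → tz>0 ⇒ λ=+1.050825
r₁ = λ·B[:,0] = (+0.71891,+0.38042,-0.58177); r₂ = λ·B[:,1] = (-0.41901,+0.90496,+0.07398)
r₃ = r₁×r₂ = (+0.55462,+0.19058,+0.80998); SVD([r₁ r₂ r₃]) → R = UVᵀ:
  R  [+0.71891 -0.41901 +0.55462]
  R  [+0.38042 +0.90496 +0.19058]
  R  [-0.58177 +0.07398 +0.80998]
t = (+0.12461, -0.01324, +1.05082) m
tr R = 2.433855; θ = arccos((tr R − 1)/2) = 0.771411 rad = 44.199°
axis k = ((R−Rᵀ)₃₂, (R−Rᵀ)₁₃, (R−Rᵀ)₂₁) / (2 sinθ) = (-0.083629, +0.815026, +0.573358)
rvec = θ·k = (-0.064512, +0.628720, +0.442295)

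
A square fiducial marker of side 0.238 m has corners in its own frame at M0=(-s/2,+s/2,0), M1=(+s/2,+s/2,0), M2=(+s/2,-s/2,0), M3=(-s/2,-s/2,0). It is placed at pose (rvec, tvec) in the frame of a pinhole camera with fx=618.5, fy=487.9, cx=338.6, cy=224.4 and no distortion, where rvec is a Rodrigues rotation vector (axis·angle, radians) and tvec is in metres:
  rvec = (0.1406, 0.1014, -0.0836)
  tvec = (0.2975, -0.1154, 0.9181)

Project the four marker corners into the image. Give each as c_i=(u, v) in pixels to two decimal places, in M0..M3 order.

Intrinsics K: fx=618.5, fy=487.9, cx=338.6, cy=224.4
Marker side s = 0.238 m; corners in marker frame (Z=0):
  M0 = (-0.1190, +0.1190, 0)
  M1 = (+0.1190, +0.1190, 0)
  M2 = (+0.1190, -0.1190, 0)
  M3 = (-0.1190, -0.1190, 0)
rvec = (0.1406, 0.1014, -0.0836), |rvec| = θ = 0.19246 rad = 11.027°
Rodrigues: sinθ=0.19127, 1−cosθ=0.01846; R = I + sinθ·[k]× + (1−cosθ)·[k]×²:
    [+0.99139 +0.09019 +0.09492]
    [-0.07598 +0.98666 -0.14396]
    [-0.10663 +0.13551 +0.98502]
t = (0.2975, -0.1154, 0.9181) m
M0: Pc = R·M0+t = (+0.19026, +0.01105, +0.94691); u = 618.5·(+0.19026)/0.94691 + 338.6 = 462.8710, v = 487.9·(+0.01105)/0.94691 + 224.4 = 230.0957
M1: Pc = R·M1+t = (+0.42621, -0.00703, +0.92154); u = 618.5·(+0.42621)/0.92154 + 338.6 = 624.6548, v = 487.9·(-0.00703)/0.92154 + 224.4 = 220.6788
M2: Pc = R·M2+t = (+0.40474, -0.24185, +0.88929); u = 618.5·(+0.40474)/0.88929 + 338.6 = 620.0996, v = 487.9·(-0.24185)/0.88929 + 224.4 = 91.7083
M3: Pc = R·M3+t = (+0.16879, -0.22377, +0.91466); u = 618.5·(+0.16879)/0.91466 + 338.6 = 452.7377, v = 487.9·(-0.22377)/0.91466 + 224.4 = 105.0359

c0=(462.87, 230.10) c1=(624.65, 220.68) c2=(620.10, 91.71) c3=(452.74, 105.04)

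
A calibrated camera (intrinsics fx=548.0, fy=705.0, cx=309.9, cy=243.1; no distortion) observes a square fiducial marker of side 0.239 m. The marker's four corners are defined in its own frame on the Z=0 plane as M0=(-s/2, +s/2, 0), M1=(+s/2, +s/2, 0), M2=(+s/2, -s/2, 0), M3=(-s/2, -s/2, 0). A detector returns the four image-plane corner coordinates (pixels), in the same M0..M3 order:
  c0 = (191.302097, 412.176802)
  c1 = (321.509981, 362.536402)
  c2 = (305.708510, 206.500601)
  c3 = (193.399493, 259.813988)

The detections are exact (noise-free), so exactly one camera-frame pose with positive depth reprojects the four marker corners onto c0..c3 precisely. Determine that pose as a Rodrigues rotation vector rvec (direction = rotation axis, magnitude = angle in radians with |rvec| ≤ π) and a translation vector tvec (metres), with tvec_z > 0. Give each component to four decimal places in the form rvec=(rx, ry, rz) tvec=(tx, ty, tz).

rvec=(-0.5780, 0.3825, -0.2325) tvec=(-0.1028, 0.0843, 0.9497)

Intrinsics K: fx=548.0, fy=705.0, cx=309.9, cy=243.1
Marker side s = 0.239 m; corners in marker frame (Z=0):
  M0 = (-0.1195, +0.1195, 0)
  M1 = (+0.1195, +0.1195, 0)
  M2 = (+0.1195, -0.1195, 0)
  M3 = (-0.1195, -0.1195, 0)
Detected image corners:
  c0 = (191.302097, 412.176802) px
  c1 = (321.509981, 362.536402) px
  c2 = (305.708510, 206.500601) px
  c3 = (193.399493, 259.813988) px
Planar DLT: solve 8×8 A·h = b for H (H[2,2]=1):
  H  [+428.72999 -124.62589 +250.55924]
  H  [-309.06929 +458.55412 +305.64620]
  H  [-0.30018 -0.60065 +1.00000]
B = K⁻¹H; ‖b₁‖=1.052982, ‖b₂‖=1.052982; λ = 2/(‖b₁‖+‖b₂‖) = 0.949684, sign → tz>0 ⇒ λ=+0.949684
r₁ = λ·B[:,0] = (+0.90420,-0.31804,-0.28508); r₂ = λ·B[:,1] = (+0.10661,+0.81440,-0.57043)
r₃ = r₁×r₂ = (+0.41358,+0.48539,+0.77029); SVD([r₁ r₂ r₃]) → R = UVᵀ:
  R  [+0.90420 +0.10661 +0.41358]
  R  [-0.31804 +0.81440 +0.48539]
  R  [-0.28508 -0.57043 +0.77029]
t = (-0.10284, +0.08425, +0.94968) m
tr R = 2.488892; θ = arccos((tr R − 1)/2) = 0.731092 rad = 41.888°
axis k = ((R−Rᵀ)₃₂, (R−Rᵀ)₁₃, (R−Rᵀ)₂₁) / (2 sinθ) = (-0.790659, +0.523198, -0.317998)
rvec = θ·k = (-0.578044, +0.382506, -0.232485)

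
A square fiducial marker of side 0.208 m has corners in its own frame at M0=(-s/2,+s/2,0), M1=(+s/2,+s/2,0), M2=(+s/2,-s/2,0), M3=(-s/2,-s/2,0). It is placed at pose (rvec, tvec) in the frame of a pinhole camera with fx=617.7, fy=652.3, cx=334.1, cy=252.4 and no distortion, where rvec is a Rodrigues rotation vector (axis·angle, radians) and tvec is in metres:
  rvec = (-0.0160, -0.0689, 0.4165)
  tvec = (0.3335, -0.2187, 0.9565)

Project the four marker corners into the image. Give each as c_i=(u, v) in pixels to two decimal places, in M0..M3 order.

c0=(462.39, 138.24) c1=(582.71, 197.02) c2=(634.80, 68.97) c3=(515.99, 8.79)

Intrinsics K: fx=617.7, fy=652.3, cx=334.1, cy=252.4
Marker side s = 0.208 m; corners in marker frame (Z=0):
  M0 = (-0.1040, +0.1040, 0)
  M1 = (+0.1040, +0.1040, 0)
  M2 = (+0.1040, -0.1040, 0)
  M3 = (-0.1040, -0.1040, 0)
rvec = (-0.0160, -0.0689, 0.4165), |rvec| = θ = 0.42246 rad = 24.205°
Rodrigues: sinθ=0.41001, 1−cosθ=0.08792; R = I + sinθ·[k]× + (1−cosθ)·[k]×²:
    [+0.91221 -0.40368 -0.07015]
    [+0.40476 +0.91442 +0.00139]
    [+0.06359 -0.02966 +0.99754]
t = (0.3335, -0.2187, 0.9565) m
M0: Pc = R·M0+t = (+0.19665, -0.16570, +0.94680); u = 617.7·(+0.19665)/0.94680 + 334.1 = 462.3944, v = 652.3·(-0.16570)/0.94680 + 252.4 = 138.2438
M1: Pc = R·M1+t = (+0.38639, -0.08150, +0.96003); u = 617.7·(+0.38639)/0.96003 + 334.1 = 582.7087, v = 652.3·(-0.08150)/0.96003 + 252.4 = 197.0208
M2: Pc = R·M2+t = (+0.47035, -0.27170, +0.96620); u = 617.7·(+0.47035)/0.96620 + 334.1 = 634.8008, v = 652.3·(-0.27170)/0.96620 + 252.4 = 68.9669
M3: Pc = R·M3+t = (+0.28061, -0.35590, +0.95297); u = 617.7·(+0.28061)/0.95297 + 334.1 = 515.9884, v = 652.3·(-0.35590)/0.95297 + 252.4 = 8.7933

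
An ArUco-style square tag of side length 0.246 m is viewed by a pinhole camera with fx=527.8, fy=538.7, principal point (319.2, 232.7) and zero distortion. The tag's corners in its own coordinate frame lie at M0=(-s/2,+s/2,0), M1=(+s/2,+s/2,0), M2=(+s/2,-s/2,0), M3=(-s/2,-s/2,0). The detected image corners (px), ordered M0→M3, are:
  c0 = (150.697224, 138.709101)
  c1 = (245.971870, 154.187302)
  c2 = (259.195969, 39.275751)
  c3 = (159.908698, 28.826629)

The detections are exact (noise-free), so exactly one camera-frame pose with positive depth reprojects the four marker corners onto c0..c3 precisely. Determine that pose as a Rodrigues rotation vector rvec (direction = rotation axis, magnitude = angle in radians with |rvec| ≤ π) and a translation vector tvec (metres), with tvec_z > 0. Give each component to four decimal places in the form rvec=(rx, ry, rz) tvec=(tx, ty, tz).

Intrinsics K: fx=527.8, fy=538.7, cx=319.2, cy=232.7
Marker side s = 0.246 m; corners in marker frame (Z=0):
  M0 = (-0.1230, +0.1230, 0)
  M1 = (+0.1230, +0.1230, 0)
  M2 = (+0.1230, -0.1230, 0)
  M3 = (-0.1230, -0.1230, 0)
Detected image corners:
  c0 = (150.697224, 138.709101) px
  c1 = (245.971870, 154.187302) px
  c2 = (259.195969, 39.275751) px
  c3 = (159.908698, 28.826629) px
Planar DLT: solve 8×8 A·h = b for H (H[2,2]=1):
  H  [+354.80597 -15.87571 +202.65548]
  H  [+34.95771 +469.71461 +91.09211]
  H  [-0.19858 +0.14477 +1.00000]
B = K⁻¹H; ‖b₁‖=0.830621, ‖b₂‖=0.830621; λ = 2/(‖b₁‖+‖b₂‖) = 1.203918, sign → tz>0 ⇒ λ=+1.203918
r₁ = λ·B[:,0] = (+0.95391,+0.18140,-0.23908); r₂ = λ·B[:,1] = (-0.14162,+0.97446,+0.17430)
r₃ = r₁×r₂ = (+0.26459,-0.13240,+0.95523); SVD([r₁ r₂ r₃]) → R = UVᵀ:
  R  [+0.95391 -0.14162 +0.26459]
  R  [+0.18140 +0.97446 -0.13240]
  R  [-0.23908 +0.17430 +0.95523]
t = (-0.26584, -0.31647, +1.20392) m
tr R = 2.883590; θ = arccos((tr R − 1)/2) = 0.342866 rad = 19.645°
axis k = ((R−Rᵀ)₃₂, (R−Rᵀ)₁₃, (R−Rᵀ)₂₁) / (2 sinθ) = (+0.456144, +0.749086, +0.480419)
rvec = θ·k = (+0.156397, +0.256836, +0.164720)

rvec=(0.1564, 0.2568, 0.1647) tvec=(-0.2658, -0.3165, 1.2039)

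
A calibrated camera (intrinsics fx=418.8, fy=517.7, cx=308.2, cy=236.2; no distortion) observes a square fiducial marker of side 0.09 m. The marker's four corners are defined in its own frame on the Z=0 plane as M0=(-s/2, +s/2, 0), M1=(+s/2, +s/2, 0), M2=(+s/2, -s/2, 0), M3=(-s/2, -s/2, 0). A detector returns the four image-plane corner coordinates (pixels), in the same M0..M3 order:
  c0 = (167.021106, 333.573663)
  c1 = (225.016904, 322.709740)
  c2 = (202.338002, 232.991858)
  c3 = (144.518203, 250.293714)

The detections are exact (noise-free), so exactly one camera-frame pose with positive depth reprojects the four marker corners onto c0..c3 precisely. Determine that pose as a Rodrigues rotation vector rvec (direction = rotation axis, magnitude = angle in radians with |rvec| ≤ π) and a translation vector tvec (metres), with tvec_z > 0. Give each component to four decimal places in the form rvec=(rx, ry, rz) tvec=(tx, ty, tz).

rvec=(0.1910, 0.3913, -0.2367) tvec=(-0.1508, 0.0485, 0.5079)

Intrinsics K: fx=418.8, fy=517.7, cx=308.2, cy=236.2
Marker side s = 0.09 m; corners in marker frame (Z=0):
  M0 = (-0.0450, +0.0450, 0)
  M1 = (+0.0450, +0.0450, 0)
  M2 = (+0.0450, -0.0450, 0)
  M3 = (-0.0450, -0.0450, 0)
Detected image corners:
  c0 = (167.021106, 333.573663) px
  c1 = (225.016904, 322.709740) px
  c2 = (202.338002, 232.991858) px
  c3 = (144.518203, 250.293714) px
Planar DLT: solve 8×8 A·h = b for H (H[2,2]=1):
  H  [+498.83813 +301.14619 +183.84173]
  H  [-379.04104 +1037.21548 +285.66886]
  H  [-0.78276 +0.27160 +1.00000]
B = K⁻¹H; ‖b₁‖=1.968805, ‖b₂‖=1.968804; λ = 2/(‖b₁‖+‖b₂‖) = 0.507922, sign → tz>0 ⇒ λ=+0.507922
r₁ = λ·B[:,0] = (+0.89758,-0.19049,-0.39758); r₂ = λ·B[:,1] = (+0.26371,+0.95469,+0.13795)
r₃ = r₁×r₂ = (+0.35329,-0.22867,+0.90714); SVD([r₁ r₂ r₃]) → R = UVᵀ:
  R  [+0.89758 +0.26371 +0.35329]
  R  [-0.19049 +0.95469 -0.22867]
  R  [-0.39758 +0.13795 +0.90714]
t = (-0.15082, +0.04853, +0.50792) m
tr R = 2.759401; θ = arccos((tr R − 1)/2) = 0.495564 rad = 28.394°
axis k = ((R−Rᵀ)₃₂, (R−Rᵀ)₁₃, (R−Rᵀ)₂₁) / (2 sinθ) = (+0.385486, +0.789509, -0.477573)
rvec = θ·k = (+0.191033, +0.391252, -0.236668)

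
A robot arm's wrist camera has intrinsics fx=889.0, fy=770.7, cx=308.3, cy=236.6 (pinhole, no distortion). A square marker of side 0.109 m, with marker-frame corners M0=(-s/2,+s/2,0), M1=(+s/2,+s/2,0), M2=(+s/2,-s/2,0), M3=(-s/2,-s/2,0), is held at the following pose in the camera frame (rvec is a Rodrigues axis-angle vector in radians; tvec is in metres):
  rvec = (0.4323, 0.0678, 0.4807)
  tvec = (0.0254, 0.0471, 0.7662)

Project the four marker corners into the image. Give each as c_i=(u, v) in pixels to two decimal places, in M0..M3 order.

Intrinsics K: fx=889.0, fy=770.7, cx=308.3, cy=236.6
Marker side s = 0.109 m; corners in marker frame (Z=0):
  M0 = (-0.0545, +0.0545, 0)
  M1 = (+0.0545, +0.0545, 0)
  M2 = (+0.0545, -0.0545, 0)
  M3 = (-0.0545, -0.0545, 0)
rvec = (0.4323, 0.0678, 0.4807), |rvec| = θ = 0.65004 rad = 37.245°
Rodrigues: sinθ=0.60522, 1−cosθ=0.20394; R = I + sinθ·[k]× + (1−cosθ)·[k]×²:
    [+0.88626 -0.43341 +0.16342]
    [+0.46170 +0.79828 -0.38676]
    [+0.03717 +0.41822 +0.90758]
t = (0.0254, 0.0471, 0.7662) m
M0: Pc = R·M0+t = (-0.04652, +0.06544, +0.78697); u = 889.0·(-0.04652)/0.78697 + 308.3 = 255.7466, v = 770.7·(+0.06544)/0.78697 + 236.6 = 300.6907
M1: Pc = R·M1+t = (+0.05008, +0.11577, +0.79102); u = 889.0·(+0.05008)/0.79102 + 308.3 = 364.5835, v = 770.7·(+0.11577)/0.79102 + 236.6 = 349.3951
M2: Pc = R·M2+t = (+0.09732, +0.02876, +0.74543); u = 889.0·(+0.09732)/0.74543 + 308.3 = 424.3655, v = 770.7·(+0.02876)/0.74543 + 236.6 = 266.3313
M3: Pc = R·M3+t = (+0.00072, -0.02157, +0.74138); u = 889.0·(+0.00072)/0.74138 + 308.3 = 309.1631, v = 770.7·(-0.02157)/0.74138 + 236.6 = 214.1782

c0=(255.75, 300.69) c1=(364.58, 349.40) c2=(424.37, 266.33) c3=(309.16, 214.18)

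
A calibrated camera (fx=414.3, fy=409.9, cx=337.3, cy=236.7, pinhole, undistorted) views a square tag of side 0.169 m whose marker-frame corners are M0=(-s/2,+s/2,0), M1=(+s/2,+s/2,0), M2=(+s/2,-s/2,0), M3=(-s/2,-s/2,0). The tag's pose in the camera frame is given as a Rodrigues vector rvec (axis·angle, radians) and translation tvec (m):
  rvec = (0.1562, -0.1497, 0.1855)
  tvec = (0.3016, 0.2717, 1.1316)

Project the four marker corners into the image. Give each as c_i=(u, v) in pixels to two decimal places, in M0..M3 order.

c0=(411.76, 359.79) c1=(468.80, 367.13) c2=(483.57, 310.53) c3=(425.67, 301.62)

Intrinsics K: fx=414.3, fy=409.9, cx=337.3, cy=236.7
Marker side s = 0.169 m; corners in marker frame (Z=0):
  M0 = (-0.0845, +0.0845, 0)
  M1 = (+0.0845, +0.0845, 0)
  M2 = (+0.0845, -0.0845, 0)
  M3 = (-0.0845, -0.0845, 0)
rvec = (0.1562, -0.1497, 0.1855), |rvec| = θ = 0.28499 rad = 16.329°
Rodrigues: sinθ=0.28115, 1−cosθ=0.04034; R = I + sinθ·[k]× + (1−cosθ)·[k]×²:
    [+0.97178 -0.19461 -0.13329]
    [+0.17139 +0.97079 -0.16789]
    [+0.16207 +0.14030 +0.97675]
t = (0.3016, 0.2717, 1.1316) m
M0: Pc = R·M0+t = (+0.20304, +0.33925, +1.12976); u = 414.3·(+0.20304)/1.12976 + 337.3 = 411.7577, v = 409.9·(+0.33925)/1.12976 + 236.7 = 359.7867
M1: Pc = R·M1+t = (+0.36727, +0.36821, +1.15715); u = 414.3·(+0.36727)/1.15715 + 337.3 = 468.7957, v = 409.9·(+0.36821)/1.15715 + 236.7 = 367.1333
M2: Pc = R·M2+t = (+0.40016, +0.20415, +1.13344); u = 414.3·(+0.40016)/1.13344 + 337.3 = 483.5684, v = 409.9·(+0.20415)/1.13344 + 236.7 = 310.5294
M3: Pc = R·M3+t = (+0.23593, +0.17519, +1.10605); u = 414.3·(+0.23593)/1.10605 + 337.3 = 425.6735, v = 409.9·(+0.17519)/1.10605 + 236.7 = 301.6235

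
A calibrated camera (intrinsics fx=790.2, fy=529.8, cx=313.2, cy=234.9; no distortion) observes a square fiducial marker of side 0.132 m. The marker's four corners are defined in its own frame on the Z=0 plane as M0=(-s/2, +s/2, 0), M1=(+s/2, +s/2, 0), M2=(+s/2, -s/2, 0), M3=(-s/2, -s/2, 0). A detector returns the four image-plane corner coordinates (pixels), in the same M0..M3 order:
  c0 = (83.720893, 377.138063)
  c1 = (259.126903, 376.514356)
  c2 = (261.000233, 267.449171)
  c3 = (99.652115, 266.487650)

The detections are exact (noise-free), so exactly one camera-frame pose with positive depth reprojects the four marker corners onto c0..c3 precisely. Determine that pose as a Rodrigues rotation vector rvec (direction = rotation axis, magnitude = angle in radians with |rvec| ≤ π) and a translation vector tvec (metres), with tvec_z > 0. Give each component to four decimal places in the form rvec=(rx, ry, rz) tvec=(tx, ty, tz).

rvec=(-0.4038, -0.0709, -0.0010) tvec=(-0.1082, 0.1002, 0.6265)

Intrinsics K: fx=790.2, fy=529.8, cx=313.2, cy=234.9
Marker side s = 0.132 m; corners in marker frame (Z=0):
  M0 = (-0.0660, +0.0660, 0)
  M1 = (+0.0660, +0.0660, 0)
  M2 = (+0.0660, -0.0660, 0)
  M3 = (-0.0660, -0.0660, 0)
Detected image corners:
  c0 = (83.720893, 377.138063) px
  c1 = (259.126903, 376.514356) px
  c2 = (261.000233, 267.449171) px
  c3 = (99.652115, 266.487650) px
Planar DLT: solve 8×8 A·h = b for H (H[2,2]=1):
  H  [+1292.77695 -177.27012 +176.67190]
  H  [+37.02689 +630.48785 +319.62604]
  H  [+0.11028 -0.62667 +1.00000]
B = K⁻¹H; ‖b₁‖=1.596255, ‖b₂‖=1.596255; λ = 2/(‖b₁‖+‖b₂‖) = 0.626467, sign → tz>0 ⇒ λ=+0.626467
r₁ = λ·B[:,0] = (+0.99752,+0.01315,+0.06909); r₂ = λ·B[:,1] = (+0.01507,+0.91959,-0.39259)
r₃ = r₁×r₂ = (-0.06869,+0.39266,+0.91712); SVD([r₁ r₂ r₃]) → R = UVᵀ:
  R  [+0.99752 +0.01507 -0.06869]
  R  [+0.01315 +0.91959 +0.39266]
  R  [+0.06909 -0.39259 +0.91712]
t = (-0.10824, +0.10019, +0.62647) m
tr R = 2.834229; θ = arccos((tr R − 1)/2) = 0.410016 rad = 23.492°
axis k = ((R−Rᵀ)₃₂, (R−Rᵀ)₁₃, (R−Rᵀ)₂₁) / (2 sinθ) = (-0.984950, -0.172822, -0.002402)
rvec = θ·k = (-0.403845, -0.070860, -0.000985)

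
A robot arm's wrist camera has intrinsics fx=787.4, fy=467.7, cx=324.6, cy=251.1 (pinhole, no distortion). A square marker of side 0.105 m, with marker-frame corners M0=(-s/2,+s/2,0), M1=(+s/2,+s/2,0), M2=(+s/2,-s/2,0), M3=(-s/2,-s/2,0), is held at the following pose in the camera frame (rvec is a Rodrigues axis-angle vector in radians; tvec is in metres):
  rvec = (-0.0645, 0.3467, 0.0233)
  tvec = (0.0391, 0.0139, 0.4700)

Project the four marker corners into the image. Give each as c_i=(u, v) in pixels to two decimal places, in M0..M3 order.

Intrinsics K: fx=787.4, fy=467.7, cx=324.6, cy=251.1
Marker side s = 0.105 m; corners in marker frame (Z=0):
  M0 = (-0.0525, +0.0525, 0)
  M1 = (+0.0525, +0.0525, 0)
  M2 = (+0.0525, -0.0525, 0)
  M3 = (-0.0525, -0.0525, 0)
rvec = (-0.0645, 0.3467, 0.0233), |rvec| = θ = 0.35342 rad = 20.249°
Rodrigues: sinθ=0.34611, 1−cosθ=0.06180; R = I + sinθ·[k]× + (1−cosθ)·[k]×²:
    [+0.94025 -0.03388 +0.33878]
    [+0.01175 +0.99767 +0.06716]
    [-0.34027 -0.05917 +0.93846]
t = (0.0391, 0.0139, 0.4700) m
M0: Pc = R·M0+t = (-0.01204, +0.06566, +0.48476); u = 787.4·(-0.01204)/0.48476 + 324.6 = 305.0397, v = 467.7·(+0.06566)/0.48476 + 251.1 = 314.4503
M1: Pc = R·M1+t = (+0.08668, +0.06689, +0.44903); u = 787.4·(+0.08668)/0.44903 + 324.6 = 476.6064, v = 467.7·(+0.06689)/0.44903 + 251.1 = 320.7763
M2: Pc = R·M2+t = (+0.09024, -0.03786, +0.45524); u = 787.4·(+0.09024)/0.45524 + 324.6 = 480.6855, v = 467.7·(-0.03786)/0.45524 + 251.1 = 212.2031
M3: Pc = R·M3+t = (-0.00848, -0.03909, +0.49097); u = 787.4·(-0.00848)/0.49097 + 324.6 = 310.9929, v = 467.7·(-0.03909)/0.49097 + 251.1 = 213.8581

c0=(305.04, 314.45) c1=(476.61, 320.78) c2=(480.69, 212.20) c3=(310.99, 213.86)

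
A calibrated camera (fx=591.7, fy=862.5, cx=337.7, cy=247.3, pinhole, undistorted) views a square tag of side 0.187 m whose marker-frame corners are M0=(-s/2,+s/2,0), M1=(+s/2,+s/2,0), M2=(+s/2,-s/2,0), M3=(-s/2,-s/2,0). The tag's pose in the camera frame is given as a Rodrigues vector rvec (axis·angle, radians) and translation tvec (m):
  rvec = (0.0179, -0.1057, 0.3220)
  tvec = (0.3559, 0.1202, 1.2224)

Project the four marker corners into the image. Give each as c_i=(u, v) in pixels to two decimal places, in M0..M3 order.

Intrinsics K: fx=591.7, fy=862.5, cx=337.7, cy=247.3
Marker side s = 0.187 m; corners in marker frame (Z=0):
  M0 = (-0.0935, +0.0935, 0)
  M1 = (+0.0935, +0.0935, 0)
  M2 = (+0.0935, -0.0935, 0)
  M3 = (-0.0935, -0.0935, 0)
rvec = (0.0179, -0.1057, 0.3220), |rvec| = θ = 0.33938 rad = 19.445°
Rodrigues: sinθ=0.33290, 1−cosθ=0.05704; R = I + sinθ·[k]× + (1−cosθ)·[k]×²:
    [+0.94312 -0.31679 -0.10083]
    [+0.31492 +0.94850 -0.03441]
    [+0.10654 +0.00070 +0.99431]
t = (0.3559, 0.1202, 1.2224) m
M0: Pc = R·M0+t = (+0.23810, +0.17944, +1.21250); u = 591.7·(+0.23810)/1.21250 + 337.7 = 453.8915, v = 862.5·(+0.17944)/1.21250 + 247.3 = 374.9421
M1: Pc = R·M1+t = (+0.41446, +0.23833, +1.23243); u = 591.7·(+0.41446)/1.23243 + 337.7 = 536.6871, v = 862.5·(+0.23833)/1.23243 + 247.3 = 414.0919
M2: Pc = R·M2+t = (+0.47370, +0.06096, +1.23230); u = 591.7·(+0.47370)/1.23230 + 337.7 = 565.1530, v = 862.5·(+0.06096)/1.23230 + 247.3 = 289.9671
M3: Pc = R·M3+t = (+0.29734, +0.00207, +1.21237); u = 591.7·(+0.29734)/1.21237 + 337.7 = 482.8162, v = 862.5·(+0.00207)/1.21237 + 247.3 = 248.7733

c0=(453.89, 374.94) c1=(536.69, 414.09) c2=(565.15, 289.97) c3=(482.82, 248.77)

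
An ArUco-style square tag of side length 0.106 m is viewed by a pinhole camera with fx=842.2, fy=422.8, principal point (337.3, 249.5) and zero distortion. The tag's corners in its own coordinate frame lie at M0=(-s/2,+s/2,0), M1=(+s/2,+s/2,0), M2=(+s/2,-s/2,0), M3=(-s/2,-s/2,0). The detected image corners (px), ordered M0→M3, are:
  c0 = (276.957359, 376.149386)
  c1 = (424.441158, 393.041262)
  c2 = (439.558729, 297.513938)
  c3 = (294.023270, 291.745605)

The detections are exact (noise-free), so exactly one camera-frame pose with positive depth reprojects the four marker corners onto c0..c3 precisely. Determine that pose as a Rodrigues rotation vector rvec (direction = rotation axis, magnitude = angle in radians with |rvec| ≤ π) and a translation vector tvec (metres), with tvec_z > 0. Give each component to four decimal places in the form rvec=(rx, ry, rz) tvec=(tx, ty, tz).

rvec=(-0.1526, 0.6117, 0.0533) tvec=(0.0103, 0.1070, 0.5072)

Intrinsics K: fx=842.2, fy=422.8, cx=337.3, cy=249.5
Marker side s = 0.106 m; corners in marker frame (Z=0):
  M0 = (-0.0530, +0.0530, 0)
  M1 = (+0.0530, +0.0530, 0)
  M2 = (+0.0530, -0.0530, 0)
  M3 = (-0.0530, -0.0530, 0)
Detected image corners:
  c0 = (276.957359, 376.149386) px
  c1 = (424.441158, 393.041262) px
  c2 = (439.558729, 297.513938) px
  c3 = (294.023270, 291.745605) px
Planar DLT: solve 8×8 A·h = b for H (H[2,2]=1):
  H  [+974.89110 -242.08784 +354.44538]
  H  [-279.24684 +760.63461 +338.67550]
  H  [-1.13494 -0.25011 +1.00000]
B = K⁻¹H; ‖b₁‖=1.971552, ‖b₂‖=1.971552; λ = 2/(‖b₁‖+‖b₂‖) = 0.507215, sign → tz>0 ⇒ λ=+0.507215
r₁ = λ·B[:,0] = (+0.81768,+0.00470,-0.57566); r₂ = λ·B[:,1] = (-0.09499,+0.98736,-0.12686)
r₃ = r₁×r₂ = (+0.56779,+0.15841,+0.80779); SVD([r₁ r₂ r₃]) → R = UVᵀ:
  R  [+0.81768 -0.09499 +0.56779]
  R  [+0.00470 +0.98736 +0.15841]
  R  [-0.57566 -0.12686 +0.80779]
t = (+0.01033, +0.10698, +0.50721) m
tr R = 2.612830; θ = arccos((tr R − 1)/2) = 0.632732 rad = 36.253°
axis k = ((R−Rᵀ)₃₂, (R−Rᵀ)₁₃, (R−Rᵀ)₂₁) / (2 sinθ) = (-0.241204, +0.966807, +0.084293)
rvec = θ·k = (-0.152618, +0.611729, +0.053335)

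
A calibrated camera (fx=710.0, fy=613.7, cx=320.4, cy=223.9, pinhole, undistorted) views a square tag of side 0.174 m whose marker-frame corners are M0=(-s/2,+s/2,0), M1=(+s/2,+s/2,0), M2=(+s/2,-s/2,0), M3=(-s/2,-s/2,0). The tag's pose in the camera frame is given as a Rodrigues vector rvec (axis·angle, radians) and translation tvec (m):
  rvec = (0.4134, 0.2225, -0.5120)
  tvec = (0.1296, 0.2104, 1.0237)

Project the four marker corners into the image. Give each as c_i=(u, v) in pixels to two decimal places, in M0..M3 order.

Intrinsics K: fx=710.0, fy=613.7, cx=320.4, cy=223.9
Marker side s = 0.174 m; corners in marker frame (Z=0):
  M0 = (-0.0870, +0.0870, 0)
  M1 = (+0.0870, +0.0870, 0)
  M2 = (+0.0870, -0.0870, 0)
  M3 = (-0.0870, -0.0870, 0)
rvec = (0.4134, 0.2225, -0.5120), |rvec| = θ = 0.69466 rad = 39.801°
Rodrigues: sinθ=0.64012, 1−cosθ=0.23173; R = I + sinθ·[k]× + (1−cosθ)·[k]×²:
    [+0.85034 +0.51598 +0.10339]
    [-0.42763 +0.79205 -0.43565]
    [-0.30667 +0.32624 +0.89416]
t = (0.1296, 0.2104, 1.0237) m
M0: Pc = R·M0+t = (+0.10051, +0.31651, +1.07876); u = 710.0·(+0.10051)/1.07876 + 320.4 = 386.5519, v = 613.7·(+0.31651)/1.07876 + 223.9 = 403.9613
M1: Pc = R·M1+t = (+0.24847, +0.24210, +1.02540); u = 710.0·(+0.24847)/1.02540 + 320.4 = 492.4431, v = 613.7·(+0.24210)/1.02540 + 223.9 = 368.7984
M2: Pc = R·M2+t = (+0.15869, +0.10429, +0.96864); u = 710.0·(+0.15869)/0.96864 + 320.4 = 436.7179, v = 613.7·(+0.10429)/0.96864 + 223.9 = 289.9738
M3: Pc = R·M3+t = (+0.01073, +0.17870, +1.02200); u = 710.0·(+0.01073)/1.02200 + 320.4 = 327.8546, v = 613.7·(+0.17870)/1.02200 + 223.9 = 331.2053

c0=(386.55, 403.96) c1=(492.44, 368.80) c2=(436.72, 289.97) c3=(327.85, 331.21)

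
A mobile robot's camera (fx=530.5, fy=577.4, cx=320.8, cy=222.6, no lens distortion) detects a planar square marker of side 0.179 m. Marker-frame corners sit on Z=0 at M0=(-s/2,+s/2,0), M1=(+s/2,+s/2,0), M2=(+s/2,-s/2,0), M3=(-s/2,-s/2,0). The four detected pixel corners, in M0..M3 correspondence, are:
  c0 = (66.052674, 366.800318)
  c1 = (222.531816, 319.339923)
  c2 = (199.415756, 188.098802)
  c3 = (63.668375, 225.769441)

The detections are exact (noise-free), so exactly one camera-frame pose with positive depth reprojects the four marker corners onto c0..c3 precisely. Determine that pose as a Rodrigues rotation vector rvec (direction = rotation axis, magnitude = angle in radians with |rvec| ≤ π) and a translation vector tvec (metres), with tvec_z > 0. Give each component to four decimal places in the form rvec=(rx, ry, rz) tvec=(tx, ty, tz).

Intrinsics K: fx=530.5, fy=577.4, cx=320.8, cy=222.6
Marker side s = 0.179 m; corners in marker frame (Z=0):
  M0 = (-0.0895, +0.0895, 0)
  M1 = (+0.0895, +0.0895, 0)
  M2 = (+0.0895, -0.0895, 0)
  M3 = (-0.0895, -0.0895, 0)
Detected image corners:
  c0 = (66.052674, 366.800318) px
  c1 = (222.531816, 319.339923) px
  c2 = (199.415756, 188.098802) px
  c3 = (63.668375, 225.769441) px
Planar DLT: solve 8×8 A·h = b for H (H[2,2]=1):
  H  [+832.76034 -39.11951 +138.43696]
  H  [-194.62631 +538.58815 +269.80810]
  H  [+0.14981 -0.80574 +1.00000]
B = K⁻¹H; ‖b₁‖=1.538274, ‖b₂‖=1.538274; λ = 2/(‖b₁‖+‖b₂‖) = 0.650079, sign → tz>0 ⇒ λ=+0.650079
r₁ = λ·B[:,0] = (+0.96158,-0.25667,+0.09739); r₂ = λ·B[:,1] = (+0.26881,+0.80832,-0.52380)
r₃ = r₁×r₂ = (+0.05572,+0.52985,+0.84626); SVD([r₁ r₂ r₃]) → R = UVᵀ:
  R  [+0.96158 +0.26881 +0.05572]
  R  [-0.25667 +0.80832 +0.52985]
  R  [+0.09739 -0.52380 +0.84626]
t = (-0.22347, +0.05315, +0.65008) m
tr R = 2.616155; θ = arccos((tr R − 1)/2) = 0.629915 rad = 36.091°
axis k = ((R−Rᵀ)₃₂, (R−Rᵀ)₁₃, (R−Rᵀ)₂₁) / (2 sinθ) = (-0.894324, -0.035365, -0.446020)
rvec = θ·k = (-0.563349, -0.022277, -0.280955)

rvec=(-0.5633, -0.0223, -0.2810) tvec=(-0.2235, 0.0532, 0.6501)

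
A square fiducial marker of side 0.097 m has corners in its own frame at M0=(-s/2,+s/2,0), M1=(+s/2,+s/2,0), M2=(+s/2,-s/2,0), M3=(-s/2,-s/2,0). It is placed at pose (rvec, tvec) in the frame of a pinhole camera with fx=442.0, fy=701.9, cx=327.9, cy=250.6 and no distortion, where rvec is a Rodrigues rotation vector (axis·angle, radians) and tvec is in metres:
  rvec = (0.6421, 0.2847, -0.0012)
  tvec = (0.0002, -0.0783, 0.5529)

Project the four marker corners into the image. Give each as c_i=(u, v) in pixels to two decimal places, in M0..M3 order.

c0=(296.58, 199.11) c1=(367.62, 207.17) c2=(364.63, 95.54) c3=(286.15, 91.91)

Intrinsics K: fx=442.0, fy=701.9, cx=327.9, cy=250.6
Marker side s = 0.097 m; corners in marker frame (Z=0):
  M0 = (-0.0485, +0.0485, 0)
  M1 = (+0.0485, +0.0485, 0)
  M2 = (+0.0485, -0.0485, 0)
  M3 = (-0.0485, -0.0485, 0)
rvec = (0.6421, 0.2847, -0.0012), |rvec| = θ = 0.70239 rad = 40.244°
Rodrigues: sinθ=0.64604, 1−cosθ=0.23670; R = I + sinθ·[k]× + (1−cosθ)·[k]×²:
    [+0.96111 +0.08881 +0.26149]
    [+0.08660 +0.80219 -0.59075]
    [-0.26223 +0.59043 +0.76330]
t = (0.0002, -0.0783, 0.5529) m
M0: Pc = R·M0+t = (-0.04211, -0.04359, +0.59425); u = 442.0·(-0.04211)/0.59425 + 327.9 = 296.5815, v = 701.9·(-0.04359)/0.59425 + 250.6 = 199.1092
M1: Pc = R·M1+t = (+0.05112, -0.03519, +0.56882); u = 442.0·(+0.05112)/0.56882 + 327.9 = 367.6238, v = 701.9·(-0.03519)/0.56882 + 250.6 = 207.1724
M2: Pc = R·M2+t = (+0.04251, -0.11301, +0.51155); u = 442.0·(+0.04251)/0.51155 + 327.9 = 364.6277, v = 701.9·(-0.11301)/0.51155 + 250.6 = 95.5428
M3: Pc = R·M3+t = (-0.05072, -0.12141, +0.53698); u = 442.0·(-0.05072)/0.53698 + 327.9 = 286.1505, v = 701.9·(-0.12141)/0.53698 + 250.6 = 91.9073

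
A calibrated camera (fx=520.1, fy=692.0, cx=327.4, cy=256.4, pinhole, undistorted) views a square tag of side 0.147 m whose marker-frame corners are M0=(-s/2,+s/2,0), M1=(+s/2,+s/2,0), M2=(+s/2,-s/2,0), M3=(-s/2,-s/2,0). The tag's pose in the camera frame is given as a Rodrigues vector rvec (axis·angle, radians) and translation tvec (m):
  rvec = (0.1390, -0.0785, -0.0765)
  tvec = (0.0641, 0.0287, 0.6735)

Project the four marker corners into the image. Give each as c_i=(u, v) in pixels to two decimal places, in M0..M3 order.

Intrinsics K: fx=520.1, fy=692.0, cx=327.4, cy=256.4
Marker side s = 0.147 m; corners in marker frame (Z=0):
  M0 = (-0.0735, +0.0735, 0)
  M1 = (+0.0735, +0.0735, 0)
  M2 = (+0.0735, -0.0735, 0)
  M3 = (-0.0735, -0.0735, 0)
rvec = (0.1390, -0.0785, -0.0765), |rvec| = θ = 0.17702 rad = 10.142°
Rodrigues: sinθ=0.17610, 1−cosθ=0.01563; R = I + sinθ·[k]× + (1−cosθ)·[k]×²:
    [+0.99401 +0.07066 -0.08339]
    [-0.08154 +0.98745 -0.13528]
    [+0.07279 +0.14127 +0.98729]
t = (0.0641, 0.0287, 0.6735) m
M0: Pc = R·M0+t = (-0.00377, +0.10727, +0.67853); u = 520.1·(-0.00377)/0.67853 + 327.4 = 324.5132, v = 692.0·(+0.10727)/0.67853 + 256.4 = 365.7996
M1: Pc = R·M1+t = (+0.14235, +0.09528, +0.68923); u = 520.1·(+0.14235)/0.68923 + 327.4 = 434.8206, v = 692.0·(+0.09528)/0.68923 + 256.4 = 352.0664
M2: Pc = R·M2+t = (+0.13197, -0.04987, +0.66847); u = 520.1·(+0.13197)/0.66847 + 327.4 = 430.0762, v = 692.0·(-0.04987)/0.66847 + 256.4 = 204.7736
M3: Pc = R·M3+t = (-0.01415, -0.03788, +0.65777); u = 520.1·(-0.01415)/0.65777 + 327.4 = 316.2091, v = 692.0·(-0.03788)/0.65777 + 256.4 = 216.5444

c0=(324.51, 365.80) c1=(434.82, 352.07) c2=(430.08, 204.77) c3=(316.21, 216.54)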